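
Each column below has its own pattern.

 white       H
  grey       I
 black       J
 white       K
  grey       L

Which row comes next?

For the shade, repeats white → grey → black: white, grey, black, white, grey → black.
Letter: letters move forward 1 place in the alphabet; H, I, J, K, L → M.
Combining the parts gives black  M.

black  M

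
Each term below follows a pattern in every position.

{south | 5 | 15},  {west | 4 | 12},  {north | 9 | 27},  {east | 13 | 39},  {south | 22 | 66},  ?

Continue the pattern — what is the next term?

Direction: repeats south → west → north → east; south, west, north, east, south → west.
Second slot: each term is the sum of the two before it; 5, 4, 9, 13, 22 → 35.
Third slot goes 15, 12, 27, 39, 66 → 105 (always 3 × the second slot).
Putting it together: {west | 35 | 105}.

{west | 35 | 105}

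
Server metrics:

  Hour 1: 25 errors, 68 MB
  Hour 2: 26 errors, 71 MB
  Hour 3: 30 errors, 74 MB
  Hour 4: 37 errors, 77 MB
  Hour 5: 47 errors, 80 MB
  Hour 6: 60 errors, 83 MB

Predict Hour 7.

76 errors, 86 MB

Errors: differences are 1, 4, 7, … (increasing by 3 each time), so 25, 26, 30, 37, 47, 60 → 76.
MB: +3 each step; 68, 71, 74, 77, 80, 83 → 86.
Putting it together: 76 errors, 86 MB.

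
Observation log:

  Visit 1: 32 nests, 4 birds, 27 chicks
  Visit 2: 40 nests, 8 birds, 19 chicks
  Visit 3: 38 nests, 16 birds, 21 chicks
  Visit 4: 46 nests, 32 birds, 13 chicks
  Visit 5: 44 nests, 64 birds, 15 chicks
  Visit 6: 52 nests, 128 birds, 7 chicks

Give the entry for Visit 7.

50 nests, 256 birds, 9 chicks

Nests: alternating steps +8, −2, +8, −2, …; 32, 40, 38, 46, 44, 52 → 50.
Birds: ×2 each step; 4, 8, 16, 32, 64, 128 → 256.
For the chicks, together with the nests always sums to 59: 27, 19, 21, 13, 15, 7 → 9.
Putting it together: 50 nests, 256 birds, 9 chicks.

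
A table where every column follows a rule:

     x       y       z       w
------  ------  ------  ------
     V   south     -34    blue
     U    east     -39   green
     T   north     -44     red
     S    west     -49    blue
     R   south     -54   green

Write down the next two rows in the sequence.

Q  east  -59  red; P  north  -64  blue

Column x: letters move back 1 place in the alphabet; V, U, T, S, R → Q → P.
Column y — repeats south → east → north → west: south, east, north, west, south → east → north.
Column z: −5 each step, so -34, -39, -44, -49, -54 → -59 → -64.
Column w: repeats blue → green → red, so blue, green, red, blue, green → red → blue.
So the next two rows are Q  east  -59  red and P  north  -64  blue.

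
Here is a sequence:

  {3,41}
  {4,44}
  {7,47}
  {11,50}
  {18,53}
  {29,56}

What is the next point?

For the first slot, each term is the sum of the two before it: 3, 4, 7, 11, 18, 29 → 47.
Second slot goes 41, 44, 47, 50, 53, 56 → 59 (+3 each step).
Putting it together: {47,59}.

{47,59}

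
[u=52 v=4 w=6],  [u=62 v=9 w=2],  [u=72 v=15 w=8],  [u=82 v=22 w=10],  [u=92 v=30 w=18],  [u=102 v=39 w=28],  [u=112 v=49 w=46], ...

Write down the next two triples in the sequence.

U: 52, 62, 72, 82, 92, 102, 112 → 122 → 132 (+10 each step).
V goes 4, 9, 15, 22, 30, 39, 49 → 60 → 72 (differences are 5, 6, 7, … (increasing by 1 each time)).
W: 6, 2, 8, 10, 18, 28, 46 → 74 → 120 (each term is the sum of the two before it).
So the next two triples are [u=122 v=60 w=74] and [u=132 v=72 w=120].

[u=122 v=60 w=74], [u=132 v=72 w=120]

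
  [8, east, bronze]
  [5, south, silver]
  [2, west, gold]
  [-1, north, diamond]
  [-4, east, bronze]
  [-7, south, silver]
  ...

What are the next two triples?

First part: −3 each step, so 8, 5, 2, -1, -4, -7 → -10 → -13.
Direction: repeats east → south → west → north; east, south, west, north, east, south → west → north.
Rank: repeats bronze → silver → gold → diamond, so bronze, silver, gold, diamond, bronze, silver → gold → diamond.
Putting the parts together: [-10, west, gold] and then [-13, north, diamond].

[-10, west, gold], [-13, north, diamond]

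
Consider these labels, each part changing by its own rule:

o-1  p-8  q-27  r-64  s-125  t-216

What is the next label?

u-343

Letter: letters move forward 1 place in the alphabet; o, p, q, r, s, t → u.
Second component: 1, 8, 27, 64, 125, 216 → 343 (perfect cubes: 1³, 2³, 3³, …).
Combining the parts gives u-343.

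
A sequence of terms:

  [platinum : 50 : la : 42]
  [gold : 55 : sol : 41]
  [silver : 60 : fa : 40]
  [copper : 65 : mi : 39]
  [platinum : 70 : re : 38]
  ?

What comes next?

[gold : 75 : do : 37]

Metal: repeats platinum → gold → silver → copper; platinum, gold, silver, copper, platinum → gold.
For the second slot, +5 each step: 50, 55, 60, 65, 70 → 75.
For the note, runs backward through the solfège scale do→ti: la, sol, fa, mi, re → do.
Fourth slot: 42, 41, 40, 39, 38 → 37 (−1 each step).
Combining the parts gives [gold : 75 : do : 37].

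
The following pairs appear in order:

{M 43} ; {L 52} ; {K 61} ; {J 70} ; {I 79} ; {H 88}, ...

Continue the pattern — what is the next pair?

{G 97}

Letter: letters move back 1 place in the alphabet; M, L, K, J, I, H → G.
Second part: 43, 52, 61, 70, 79, 88 → 97 (+9 each step).
Combining the parts gives {G 97}.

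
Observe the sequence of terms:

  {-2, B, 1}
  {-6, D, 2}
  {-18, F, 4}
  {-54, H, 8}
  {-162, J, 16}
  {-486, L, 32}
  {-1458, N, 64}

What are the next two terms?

First slot: -2, -6, -18, -54, -162, -486, -1458 → -4374 → -13122 (×3 each step).
For the letter, letters move forward 2 places in the alphabet: B, D, F, H, J, L, N → P → R.
Third slot goes 1, 2, 4, 8, 16, 32, 64 → 128 → 256 (×2 each step).
So the next two terms are {-4374, P, 128} and {-13122, R, 256}.

{-4374, P, 128}, {-13122, R, 256}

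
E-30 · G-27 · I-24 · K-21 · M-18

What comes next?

O-15

Letter: E, G, I, K, M → O (letters move forward 2 places in the alphabet).
Second component goes 30, 27, 24, 21, 18 → 15 (−3 each step).
Putting it together: O-15.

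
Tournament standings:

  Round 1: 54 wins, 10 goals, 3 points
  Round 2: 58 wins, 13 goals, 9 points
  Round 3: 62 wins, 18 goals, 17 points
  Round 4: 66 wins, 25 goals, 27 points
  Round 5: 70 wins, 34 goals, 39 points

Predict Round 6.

74 wins, 45 goals, 53 points

Wins: 54, 58, 62, 66, 70 → 74 (+4 each step).
Goals — differences are 3, 5, 7, … (increasing by 2 each time): 10, 13, 18, 25, 34 → 45.
Points: 3, 9, 17, 27, 39 → 53 (differences are 6, 8, 10, … (increasing by 2 each time)).
Combining the parts gives 74 wins, 45 goals, 53 points.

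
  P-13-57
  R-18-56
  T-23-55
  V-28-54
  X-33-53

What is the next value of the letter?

Z

Letter: letters move forward 2 places in the alphabet, so P, R, T, V, X → Z.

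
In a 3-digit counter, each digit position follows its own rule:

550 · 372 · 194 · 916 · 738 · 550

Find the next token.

372

For the first digit, −2 each step, mod 10: 5, 3, 1, 9, 7, 5 → 3.
Second digit: 5, 7, 9, 1, 3, 5 → 7 (+2 each step, mod 10).
Third digit: 0, 2, 4, 6, 8, 0 → 2 (+2 each step, mod 10).
So the next token is 372.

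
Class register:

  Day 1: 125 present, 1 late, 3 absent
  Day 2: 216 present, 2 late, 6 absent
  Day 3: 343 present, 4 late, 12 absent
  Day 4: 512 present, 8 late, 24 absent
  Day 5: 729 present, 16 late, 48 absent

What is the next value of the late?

Present: perfect cubes: 5³, 6³, 7³, …; 125, 216, 343, 512, 729 → 1000.
Late — ×2 each step: 1, 2, 4, 8, 16 → 32.
Absent: ×2 each step, so 3, 6, 12, 24, 48 → 96.

32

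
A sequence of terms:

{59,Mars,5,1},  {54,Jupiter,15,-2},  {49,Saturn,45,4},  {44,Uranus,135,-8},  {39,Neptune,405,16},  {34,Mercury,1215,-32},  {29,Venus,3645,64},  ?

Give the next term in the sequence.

{24,Earth,10935,-128}

First value: −5 each step; 59, 54, 49, 44, 39, 34, 29 → 24.
Planet — runs through the planets Mercury→Neptune: Mars, Jupiter, Saturn, Uranus, Neptune, Mercury, Venus → Earth.
For the third value, ×3 each step: 5, 15, 45, 135, 405, 1215, 3645 → 10935.
For the fourth value, ×(-2) each step: 1, -2, 4, -8, 16, -32, 64 → -128.
Putting it together: {24,Earth,10935,-128}.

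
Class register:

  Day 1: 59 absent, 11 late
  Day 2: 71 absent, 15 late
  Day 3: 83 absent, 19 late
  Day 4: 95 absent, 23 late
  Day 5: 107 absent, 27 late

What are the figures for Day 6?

119 absent, 31 late

Absent: +12 each step; 59, 71, 83, 95, 107 → 119.
Late: +4 each step, so 11, 15, 19, 23, 27 → 31.
Putting it together: 119 absent, 31 late.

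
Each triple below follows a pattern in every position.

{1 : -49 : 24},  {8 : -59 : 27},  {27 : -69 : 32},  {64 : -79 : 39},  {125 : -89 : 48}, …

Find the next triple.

First part — perfect cubes: 1³, 2³, 3³, …: 1, 8, 27, 64, 125 → 216.
For the second part, −10 each step: -49, -59, -69, -79, -89 → -99.
Third part: 24, 27, 32, 39, 48 → 59 (differences are 3, 5, 7, … (increasing by 2 each time)).
So the next triple is {216 : -99 : 59}.

{216 : -99 : 59}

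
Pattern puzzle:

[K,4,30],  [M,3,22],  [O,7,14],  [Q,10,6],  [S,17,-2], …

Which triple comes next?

Letter goes K, M, O, Q, S → U (letters move forward 2 places in the alphabet).
Second slot: 4, 3, 7, 10, 17 → 27 (each term is the sum of the two before it).
Third slot — −8 each step: 30, 22, 14, 6, -2 → -10.
So the next triple is [U,27,-10].

[U,27,-10]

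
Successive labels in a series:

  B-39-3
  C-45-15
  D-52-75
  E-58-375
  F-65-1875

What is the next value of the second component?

For the second component, alternating steps +6, +7, +6, +7, …: 39, 45, 52, 58, 65 → 71.

71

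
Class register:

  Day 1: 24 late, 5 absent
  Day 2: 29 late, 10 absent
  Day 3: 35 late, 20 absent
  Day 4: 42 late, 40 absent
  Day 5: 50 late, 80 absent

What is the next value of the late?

Late goes 24, 29, 35, 42, 50 → 59 (differences are 5, 6, 7, … (increasing by 1 each time)).
Absent: 5, 10, 20, 40, 80 → 160 (×2 each step).

59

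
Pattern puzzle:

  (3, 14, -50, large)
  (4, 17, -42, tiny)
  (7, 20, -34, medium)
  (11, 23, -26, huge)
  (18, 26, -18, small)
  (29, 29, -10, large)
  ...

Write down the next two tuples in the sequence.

(47, 32, -2, tiny), (76, 35, 6, medium)

First slot: 3, 4, 7, 11, 18, 29 → 47 → 76 (each term is the sum of the two before it).
Second slot: 14, 17, 20, 23, 26, 29 → 32 → 35 (+3 each step).
Third slot — +8 each step: -50, -42, -34, -26, -18, -10 → -2 → 6.
Size — repeats large → tiny → medium → huge → small: large, tiny, medium, huge, small, large → tiny → medium.
So the next two tuples are (47, 32, -2, tiny) and (76, 35, 6, medium).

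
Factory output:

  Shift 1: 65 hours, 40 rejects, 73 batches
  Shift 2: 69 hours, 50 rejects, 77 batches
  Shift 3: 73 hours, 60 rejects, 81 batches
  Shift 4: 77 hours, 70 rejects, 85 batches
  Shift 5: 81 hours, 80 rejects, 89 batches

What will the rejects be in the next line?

90

Rejects: +10 each step; 40, 50, 60, 70, 80 → 90.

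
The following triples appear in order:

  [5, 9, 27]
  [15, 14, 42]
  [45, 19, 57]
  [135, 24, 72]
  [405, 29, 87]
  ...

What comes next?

First part: 5, 15, 45, 135, 405 → 1215 (×3 each step).
Second part — +5 each step: 9, 14, 19, 24, 29 → 34.
Third part: always 3 × the second part, so 27, 42, 57, 72, 87 → 102.
Putting it together: [1215, 34, 102].

[1215, 34, 102]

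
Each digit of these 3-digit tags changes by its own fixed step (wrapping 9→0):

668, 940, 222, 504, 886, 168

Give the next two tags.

440, 722

First digit: +3 each step, mod 10; 6, 9, 2, 5, 8, 1 → 4 → 7.
For the second digit, −2 each step, mod 10: 6, 4, 2, 0, 8, 6 → 4 → 2.
Third digit goes 8, 0, 2, 4, 6, 8 → 0 → 2 (+2 each step, mod 10).
So the next two tags are 440 and 722.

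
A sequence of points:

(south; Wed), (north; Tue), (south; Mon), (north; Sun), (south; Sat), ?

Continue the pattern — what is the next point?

(north; Fri)

Direction: alternates south ↔ north, so south, north, south, north, south → north.
Day: Wed, Tue, Mon, Sun, Sat → Fri (runs backward through the weekdays Mon→Sun).
Combining the parts gives (north; Fri).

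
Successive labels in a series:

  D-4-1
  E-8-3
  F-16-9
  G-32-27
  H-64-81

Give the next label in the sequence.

I-128-243

Letter — letters move forward 1 place in the alphabet: D, E, F, G, H → I.
For the second component, ×2 each step: 4, 8, 16, 32, 64 → 128.
For the third component, ×3 each step: 1, 3, 9, 27, 81 → 243.
Combining the parts gives I-128-243.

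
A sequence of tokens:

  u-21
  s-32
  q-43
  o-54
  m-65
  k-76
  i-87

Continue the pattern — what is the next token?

Letter: u, s, q, o, m, k, i → g (letters move back 2 places in the alphabet).
Second component goes 21, 32, 43, 54, 65, 76, 87 → 98 (+11 each step).
Combining the parts gives g-98.

g-98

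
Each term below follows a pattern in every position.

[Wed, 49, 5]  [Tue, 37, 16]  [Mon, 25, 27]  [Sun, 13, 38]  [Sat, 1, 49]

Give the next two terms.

Day: Wed, Tue, Mon, Sun, Sat → Fri → Thu (runs backward through the weekdays Mon→Sun).
Second part: 49, 37, 25, 13, 1 → -11 → -23 (−12 each step).
Third part: +11 each step, so 5, 16, 27, 38, 49 → 60 → 71.
So the next two terms are [Fri, -11, 60] and [Thu, -23, 71].

[Fri, -11, 60], [Thu, -23, 71]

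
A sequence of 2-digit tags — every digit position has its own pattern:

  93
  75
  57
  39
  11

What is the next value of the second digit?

Second digit: +2 each step, mod 10, so 3, 5, 7, 9, 1 → 3.

3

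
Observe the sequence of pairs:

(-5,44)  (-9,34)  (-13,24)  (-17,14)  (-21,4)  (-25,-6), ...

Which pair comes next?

First part — −4 each step: -5, -9, -13, -17, -21, -25 → -29.
Second part: 44, 34, 24, 14, 4, -6 → -16 (−10 each step).
Putting it together: (-29,-16).

(-29,-16)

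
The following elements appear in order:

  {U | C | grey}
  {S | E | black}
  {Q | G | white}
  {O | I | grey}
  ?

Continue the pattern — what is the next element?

First letter: letters move back 2 places in the alphabet, so U, S, Q, O → M.
Second letter: letters move forward 2 places in the alphabet; C, E, G, I → K.
Shade goes grey, black, white, grey → black (repeats grey → black → white).
Combining the parts gives {M | K | black}.

{M | K | black}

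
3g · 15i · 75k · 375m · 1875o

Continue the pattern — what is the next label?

First component — ×5 each step: 3, 15, 75, 375, 1875 → 9375.
Letter: letters move forward 2 places in the alphabet; g, i, k, m, o → q.
So the next label is 9375q.

9375q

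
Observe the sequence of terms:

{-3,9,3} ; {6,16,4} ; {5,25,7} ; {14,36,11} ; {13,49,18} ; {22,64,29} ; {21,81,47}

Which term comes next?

First coordinate goes -3, 6, 5, 14, 13, 22, 21 → 30 (alternating steps +9, −1, +9, −1, …).
Second coordinate goes 9, 16, 25, 36, 49, 64, 81 → 100 (perfect squares: 3², 4², 5², …).
Third coordinate goes 3, 4, 7, 11, 18, 29, 47 → 76 (each term is the sum of the two before it).
So the next term is {30,100,76}.

{30,100,76}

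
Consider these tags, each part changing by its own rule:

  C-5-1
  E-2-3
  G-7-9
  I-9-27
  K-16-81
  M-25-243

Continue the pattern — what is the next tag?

For the letter, letters move forward 2 places in the alphabet: C, E, G, I, K, M → O.
Second component goes 5, 2, 7, 9, 16, 25 → 41 (each term is the sum of the two before it).
Third component — ×3 each step: 1, 3, 9, 27, 81, 243 → 729.
Combining the parts gives O-41-729.

O-41-729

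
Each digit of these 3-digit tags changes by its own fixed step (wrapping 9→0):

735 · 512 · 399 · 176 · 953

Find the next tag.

First digit: −2 each step, mod 10, so 7, 5, 3, 1, 9 → 7.
Second digit — −2 each step, mod 10: 3, 1, 9, 7, 5 → 3.
Third digit: −3 each step, mod 10; 5, 2, 9, 6, 3 → 0.
Putting it together: 730.

730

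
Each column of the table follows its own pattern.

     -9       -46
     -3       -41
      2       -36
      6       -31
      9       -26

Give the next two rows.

11  -21; 12  -16

For the first component, differences are 6, 5, 4, … (decreasing by 1 each time): -9, -3, 2, 6, 9 → 11 → 12.
Second component goes -46, -41, -36, -31, -26 → -21 → -16 (+5 each step).
Putting the parts together: 11  -21 and then 12  -16.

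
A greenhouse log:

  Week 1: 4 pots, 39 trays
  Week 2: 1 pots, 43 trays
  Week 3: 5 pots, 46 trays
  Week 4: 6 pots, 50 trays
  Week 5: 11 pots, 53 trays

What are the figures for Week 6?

Pots goes 4, 1, 5, 6, 11 → 17 (each term is the sum of the two before it).
For the trays, alternating steps +4, +3, +4, +3, …: 39, 43, 46, 50, 53 → 57.
Putting it together: 17 pots, 57 trays.

17 pots, 57 trays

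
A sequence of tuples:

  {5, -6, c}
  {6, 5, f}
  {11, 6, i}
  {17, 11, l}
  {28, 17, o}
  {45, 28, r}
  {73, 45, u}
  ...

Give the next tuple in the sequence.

For the first component, each term is the sum of the two before it: 5, 6, 11, 17, 28, 45, 73 → 118.
Second component: -6, 5, 6, 11, 17, 28, 45 → 73 (always the previous value of the first component).
Letter: letters move forward 3 places in the alphabet; c, f, i, l, o, r, u → x.
Combining the parts gives {118, 73, x}.

{118, 73, x}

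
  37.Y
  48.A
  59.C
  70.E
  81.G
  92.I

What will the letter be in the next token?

Letter: Y, A, C, E, G, I → K (letters move forward 2 places in the alphabet, wrapping Z→A).

K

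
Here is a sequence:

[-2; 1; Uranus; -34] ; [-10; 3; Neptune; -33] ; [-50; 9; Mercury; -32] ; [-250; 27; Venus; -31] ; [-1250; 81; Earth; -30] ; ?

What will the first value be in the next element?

First value goes -2, -10, -50, -250, -1250 → -6250 (×5 each step).
Second value: ×3 each step, so 1, 3, 9, 27, 81 → 243.
Planet goes Uranus, Neptune, Mercury, Venus, Earth → Mars (runs through the planets Mercury→Neptune).
Fourth value: -34, -33, -32, -31, -30 → -29 (+1 each step).

-6250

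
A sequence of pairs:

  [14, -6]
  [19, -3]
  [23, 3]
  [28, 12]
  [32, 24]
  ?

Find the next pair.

[37, 39]

First value: alternating steps +5, +4, +5, +4, …; 14, 19, 23, 28, 32 → 37.
For the second value, differences are 3, 6, 9, … (increasing by 3 each time): -6, -3, 3, 12, 24 → 39.
Putting it together: [37, 39].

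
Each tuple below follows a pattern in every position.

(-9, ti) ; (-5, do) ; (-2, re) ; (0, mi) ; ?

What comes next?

First coordinate — differences are 4, 3, 2, … (decreasing by 1 each time): -9, -5, -2, 0 → 1.
Note — runs through the solfège scale do→ti: ti, do, re, mi → fa.
Combining the parts gives (1, fa).

(1, fa)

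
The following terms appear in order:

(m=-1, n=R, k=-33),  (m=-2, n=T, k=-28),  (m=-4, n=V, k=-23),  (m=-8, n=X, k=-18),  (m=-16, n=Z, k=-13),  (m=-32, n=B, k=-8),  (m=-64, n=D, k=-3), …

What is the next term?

M: -1, -2, -4, -8, -16, -32, -64 → -128 (×2 each step).
N: R, T, V, X, Z, B, D → F (letters move forward 2 places in the alphabet, wrapping Z→A).
K: -33, -28, -23, -18, -13, -8, -3 → 2 (+5 each step).
Putting it together: (m=-128, n=F, k=2).

(m=-128, n=F, k=2)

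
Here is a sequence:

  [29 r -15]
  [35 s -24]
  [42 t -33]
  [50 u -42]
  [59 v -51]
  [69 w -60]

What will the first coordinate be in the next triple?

First coordinate goes 29, 35, 42, 50, 59, 69 → 80 (differences are 6, 7, 8, … (increasing by 1 each time)).

80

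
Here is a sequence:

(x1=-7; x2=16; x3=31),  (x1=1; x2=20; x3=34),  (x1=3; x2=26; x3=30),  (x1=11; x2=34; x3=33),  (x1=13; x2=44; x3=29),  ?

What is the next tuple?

(x1=21; x2=56; x3=32)

X1: alternating steps +8, +2, +8, +2, …; -7, 1, 3, 11, 13 → 21.
X2: 16, 20, 26, 34, 44 → 56 (differences are 4, 6, 8, … (increasing by 2 each time)).
For the x3, alternating steps +3, −4, +3, −4, …: 31, 34, 30, 33, 29 → 32.
Putting it together: (x1=21; x2=56; x3=32).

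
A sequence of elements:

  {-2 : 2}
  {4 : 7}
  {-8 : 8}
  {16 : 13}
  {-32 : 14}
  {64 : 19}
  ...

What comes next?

{-128 : 20}

First value: ×(-2) each step; -2, 4, -8, 16, -32, 64 → -128.
Second value: alternating steps +5, +1, +5, +1, …; 2, 7, 8, 13, 14, 19 → 20.
Putting it together: {-128 : 20}.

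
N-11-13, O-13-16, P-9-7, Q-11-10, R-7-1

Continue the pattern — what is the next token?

For the letter, letters move forward 1 place in the alphabet: N, O, P, Q, R → S.
Second component goes 11, 13, 9, 11, 7 → 9 (alternating steps +2, −4, +2, −4, …).
Third component goes 13, 16, 7, 10, 1 → 4 (alternating steps +3, −9, +3, −9, …).
Combining the parts gives S-9-4.

S-9-4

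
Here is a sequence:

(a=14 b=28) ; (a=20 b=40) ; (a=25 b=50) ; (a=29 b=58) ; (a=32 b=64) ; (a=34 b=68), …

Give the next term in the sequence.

A: differences are 6, 5, 4, … (decreasing by 1 each time); 14, 20, 25, 29, 32, 34 → 35.
For the b, always 2 × the a: 28, 40, 50, 58, 64, 68 → 70.
Combining the parts gives (a=35 b=70).

(a=35 b=70)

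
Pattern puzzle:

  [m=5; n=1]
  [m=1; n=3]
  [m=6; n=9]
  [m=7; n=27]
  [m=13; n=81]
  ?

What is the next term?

[m=20; n=243]

M goes 5, 1, 6, 7, 13 → 20 (each term is the sum of the two before it).
N: ×3 each step; 1, 3, 9, 27, 81 → 243.
Putting it together: [m=20; n=243].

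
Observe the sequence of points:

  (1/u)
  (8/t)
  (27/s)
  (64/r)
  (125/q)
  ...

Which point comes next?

First value: 1, 8, 27, 64, 125 → 216 (perfect cubes: 1³, 2³, 3³, …).
Letter: letters move back 1 place in the alphabet; u, t, s, r, q → p.
Putting it together: (216/p).

(216/p)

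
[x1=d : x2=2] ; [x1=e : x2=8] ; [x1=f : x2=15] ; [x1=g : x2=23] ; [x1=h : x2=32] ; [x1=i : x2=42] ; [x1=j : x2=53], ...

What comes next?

X1: d, e, f, g, h, i, j → k (letters move forward 1 place in the alphabet).
X2: 2, 8, 15, 23, 32, 42, 53 → 65 (differences are 6, 7, 8, … (increasing by 1 each time)).
Combining the parts gives [x1=k : x2=65].

[x1=k : x2=65]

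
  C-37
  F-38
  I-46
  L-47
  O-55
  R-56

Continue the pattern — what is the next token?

U-64

For the letter, letters move forward 3 places in the alphabet: C, F, I, L, O, R → U.
Second component: alternating steps +1, +8, +1, +8, …; 37, 38, 46, 47, 55, 56 → 64.
Combining the parts gives U-64.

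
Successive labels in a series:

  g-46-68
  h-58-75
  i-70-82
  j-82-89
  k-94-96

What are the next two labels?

Letter goes g, h, i, j, k → l → m (letters move forward 1 place in the alphabet).
For the second component, +12 each step: 46, 58, 70, 82, 94 → 106 → 118.
Third component: +7 each step; 68, 75, 82, 89, 96 → 103 → 110.
Putting the parts together: l-106-103 and then m-118-110.

l-106-103, m-118-110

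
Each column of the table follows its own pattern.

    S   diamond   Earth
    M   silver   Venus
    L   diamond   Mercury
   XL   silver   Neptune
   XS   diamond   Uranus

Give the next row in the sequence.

Size: runs through clothing sizes XS→XL, so S, M, L, XL, XS → S.
Rank: alternates diamond ↔ silver, so diamond, silver, diamond, silver, diamond → silver.
Planet goes Earth, Venus, Mercury, Neptune, Uranus → Saturn (runs backward through the planets Mercury→Neptune).
So the next row is S  silver  Saturn.

S  silver  Saturn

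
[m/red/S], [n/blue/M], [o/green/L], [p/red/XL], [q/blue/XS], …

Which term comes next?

[r/green/S]

Letter goes m, n, o, p, q → r (letters move forward 1 place in the alphabet).
Colour: repeats red → blue → green, so red, blue, green, red, blue → green.
For the size, runs through clothing sizes XS→XL: S, M, L, XL, XS → S.
Combining the parts gives [r/green/S].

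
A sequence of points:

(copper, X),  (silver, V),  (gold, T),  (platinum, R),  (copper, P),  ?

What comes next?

For the metal, repeats copper → silver → gold → platinum: copper, silver, gold, platinum, copper → silver.
Letter: X, V, T, R, P → N (letters move back 2 places in the alphabet).
So the next point is (silver, N).

(silver, N)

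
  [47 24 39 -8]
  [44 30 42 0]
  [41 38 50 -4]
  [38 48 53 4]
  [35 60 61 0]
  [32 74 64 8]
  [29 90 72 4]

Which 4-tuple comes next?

[26 108 75 12]

First component — −3 each step: 47, 44, 41, 38, 35, 32, 29 → 26.
Second component: differences are 6, 8, 10, … (increasing by 2 each time); 24, 30, 38, 48, 60, 74, 90 → 108.
Third component: alternating steps +3, +8, +3, +8, …; 39, 42, 50, 53, 61, 64, 72 → 75.
Fourth component: alternating steps +8, −4, +8, −4, …; -8, 0, -4, 4, 0, 8, 4 → 12.
Putting it together: [26 108 75 12].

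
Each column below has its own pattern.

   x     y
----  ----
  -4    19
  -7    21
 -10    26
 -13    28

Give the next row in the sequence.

For the column x, −3 each step: -4, -7, -10, -13 → -16.
Column y: 19, 21, 26, 28 → 33 (alternating steps +2, +5, +2, +5, …).
So the next row is -16  33.

-16  33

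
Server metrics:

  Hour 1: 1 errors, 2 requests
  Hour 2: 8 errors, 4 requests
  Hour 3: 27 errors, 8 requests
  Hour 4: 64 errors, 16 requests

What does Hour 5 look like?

125 errors, 32 requests

Errors — perfect cubes: 1³, 2³, 3³, …: 1, 8, 27, 64 → 125.
Requests: 2, 4, 8, 16 → 32 (×2 each step).
Combining the parts gives 125 errors, 32 requests.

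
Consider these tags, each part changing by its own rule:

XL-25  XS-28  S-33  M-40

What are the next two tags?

For the size, runs through clothing sizes XS→XL: XL, XS, S, M → L → XL.
Second component — differences are 3, 5, 7, … (increasing by 2 each time): 25, 28, 33, 40 → 49 → 60.
Putting the parts together: L-49 and then XL-60.

L-49 then XL-60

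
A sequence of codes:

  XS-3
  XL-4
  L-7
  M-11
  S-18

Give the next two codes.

XS-29, XL-47

Size: runs backward through clothing sizes XS→XL, so XS, XL, L, M, S → XS → XL.
Second component goes 3, 4, 7, 11, 18 → 29 → 47 (each term is the sum of the two before it).
So the next two codes are XS-29 and XL-47.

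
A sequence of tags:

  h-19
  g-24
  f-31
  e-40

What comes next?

d-51

For the letter, letters move back 1 place in the alphabet: h, g, f, e → d.
Second component: differences are 5, 7, 9, … (increasing by 2 each time); 19, 24, 31, 40 → 51.
So the next tag is d-51.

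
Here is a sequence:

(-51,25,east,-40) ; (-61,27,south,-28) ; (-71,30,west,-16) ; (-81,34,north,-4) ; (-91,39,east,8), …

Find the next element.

First coordinate: -51, -61, -71, -81, -91 → -101 (−10 each step).
Second coordinate: differences are 2, 3, 4, … (increasing by 1 each time); 25, 27, 30, 34, 39 → 45.
Direction: repeats east → south → west → north; east, south, west, north, east → south.
For the fourth coordinate, +12 each step: -40, -28, -16, -4, 8 → 20.
Putting it together: (-101,45,south,20).

(-101,45,south,20)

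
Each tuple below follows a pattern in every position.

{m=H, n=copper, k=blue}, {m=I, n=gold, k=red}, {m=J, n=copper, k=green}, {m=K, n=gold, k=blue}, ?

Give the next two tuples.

M: letters move forward 1 place in the alphabet, so H, I, J, K → L → M.
N: copper, gold, copper, gold → copper → gold (alternates copper ↔ gold).
K goes blue, red, green, blue → red → green (repeats blue → red → green).
Putting the parts together: {m=L, n=copper, k=red} and then {m=M, n=gold, k=green}.

{m=L, n=copper, k=red}, {m=M, n=gold, k=green}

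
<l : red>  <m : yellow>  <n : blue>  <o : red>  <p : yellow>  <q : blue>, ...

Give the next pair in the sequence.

Letter: l, m, n, o, p, q → r (letters move forward 1 place in the alphabet).
Colour — repeats red → yellow → blue: red, yellow, blue, red, yellow, blue → red.
Combining the parts gives <r : red>.

<r : red>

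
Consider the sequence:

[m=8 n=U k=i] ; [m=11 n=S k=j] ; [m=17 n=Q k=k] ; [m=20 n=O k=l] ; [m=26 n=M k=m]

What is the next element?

[m=29 n=K k=n]

For the m, alternating steps +3, +6, +3, +6, …: 8, 11, 17, 20, 26 → 29.
N goes U, S, Q, O, M → K (letters move back 2 places in the alphabet).
K goes i, j, k, l, m → n (letters move forward 1 place in the alphabet).
Combining the parts gives [m=29 n=K k=n].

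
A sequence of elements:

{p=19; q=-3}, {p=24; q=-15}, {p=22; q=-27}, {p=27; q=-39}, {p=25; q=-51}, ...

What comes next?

P: 19, 24, 22, 27, 25 → 30 (alternating steps +5, −2, +5, −2, …).
Q goes -3, -15, -27, -39, -51 → -63 (−12 each step).
So the next element is {p=30; q=-63}.

{p=30; q=-63}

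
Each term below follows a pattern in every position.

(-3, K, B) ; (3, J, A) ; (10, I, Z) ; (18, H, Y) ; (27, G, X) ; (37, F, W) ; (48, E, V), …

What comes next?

First entry: differences are 6, 7, 8, … (increasing by 1 each time); -3, 3, 10, 18, 27, 37, 48 → 60.
First letter: K, J, I, H, G, F, E → D (letters move back 1 place in the alphabet).
Second letter — letters move back 1 place in the alphabet, wrapping A→Z: B, A, Z, Y, X, W, V → U.
So the next term is (60, D, U).

(60, D, U)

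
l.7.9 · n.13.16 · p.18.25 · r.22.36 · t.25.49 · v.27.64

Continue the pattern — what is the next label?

Letter: letters move forward 2 places in the alphabet; l, n, p, r, t, v → x.
Second component: 7, 13, 18, 22, 25, 27 → 28 (differences are 6, 5, 4, … (decreasing by 1 each time)).
Third component: perfect squares: 3², 4², 5², …; 9, 16, 25, 36, 49, 64 → 81.
Putting it together: x.28.81.

x.28.81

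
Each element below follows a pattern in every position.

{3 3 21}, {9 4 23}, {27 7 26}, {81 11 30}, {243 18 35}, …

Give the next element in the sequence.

{729 29 41}

First slot: ×3 each step, so 3, 9, 27, 81, 243 → 729.
Second slot: 3, 4, 7, 11, 18 → 29 (each term is the sum of the two before it).
For the third slot, differences are 2, 3, 4, … (increasing by 1 each time): 21, 23, 26, 30, 35 → 41.
So the next element is {729 29 41}.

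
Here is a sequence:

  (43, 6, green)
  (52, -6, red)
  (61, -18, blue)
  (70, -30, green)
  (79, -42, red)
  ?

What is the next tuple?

(88, -54, blue)

First component: +9 each step, so 43, 52, 61, 70, 79 → 88.
Second component — −12 each step: 6, -6, -18, -30, -42 → -54.
Colour: repeats green → red → blue; green, red, blue, green, red → blue.
Putting it together: (88, -54, blue).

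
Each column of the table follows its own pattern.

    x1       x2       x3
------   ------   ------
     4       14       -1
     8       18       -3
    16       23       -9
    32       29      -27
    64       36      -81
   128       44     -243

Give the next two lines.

Column x1 goes 4, 8, 16, 32, 64, 128 → 256 → 512 (×2 each step).
Column x2 — differences are 4, 5, 6, … (increasing by 1 each time): 14, 18, 23, 29, 36, 44 → 53 → 63.
Column x3: -1, -3, -9, -27, -81, -243 → -729 → -2187 (×3 each step).
So the next two lines are 256  53  -729 and 512  63  -2187.

256  53  -729; 512  63  -2187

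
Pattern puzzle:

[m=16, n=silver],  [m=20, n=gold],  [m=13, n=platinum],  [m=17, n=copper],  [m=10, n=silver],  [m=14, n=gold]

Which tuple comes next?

M: alternating steps +4, −7, +4, −7, …, so 16, 20, 13, 17, 10, 14 → 7.
For the n, repeats silver → gold → platinum → copper: silver, gold, platinum, copper, silver, gold → platinum.
So the next tuple is [m=7, n=platinum].

[m=7, n=platinum]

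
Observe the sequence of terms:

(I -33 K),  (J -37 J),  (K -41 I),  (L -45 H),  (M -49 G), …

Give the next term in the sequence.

First letter — letters move forward 1 place in the alphabet: I, J, K, L, M → N.
Second entry: -33, -37, -41, -45, -49 → -53 (−4 each step).
Second letter: letters move back 1 place in the alphabet; K, J, I, H, G → F.
So the next term is (N -53 F).

(N -53 F)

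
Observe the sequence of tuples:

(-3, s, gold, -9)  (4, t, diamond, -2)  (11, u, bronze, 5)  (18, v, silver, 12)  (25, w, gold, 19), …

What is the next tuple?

First coordinate: +7 each step; -3, 4, 11, 18, 25 → 32.
For the letter, letters move forward 1 place in the alphabet: s, t, u, v, w → x.
Rank: gold, diamond, bronze, silver, gold → diamond (repeats gold → diamond → bronze → silver).
Fourth coordinate: always 6 less than the first coordinate, so -9, -2, 5, 12, 19 → 26.
Putting it together: (32, x, diamond, 26).

(32, x, diamond, 26)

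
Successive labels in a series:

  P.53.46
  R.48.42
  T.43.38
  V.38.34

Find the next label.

X.33.30

Letter: letters move forward 2 places in the alphabet, so P, R, T, V → X.
Second component: −5 each step; 53, 48, 43, 38 → 33.
Third component — −4 each step: 46, 42, 38, 34 → 30.
Combining the parts gives X.33.30.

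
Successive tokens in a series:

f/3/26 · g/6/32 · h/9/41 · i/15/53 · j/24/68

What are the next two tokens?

For the letter, letters move forward 1 place in the alphabet: f, g, h, i, j → k → l.
For the second component, each term is the sum of the two before it: 3, 6, 9, 15, 24 → 39 → 63.
Third component goes 26, 32, 41, 53, 68 → 86 → 107 (differences are 6, 9, 12, … (increasing by 3 each time)).
Putting the parts together: k/39/86 and then l/63/107.

k/39/86, l/63/107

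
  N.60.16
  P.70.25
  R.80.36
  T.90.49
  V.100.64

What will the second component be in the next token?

110

Letter — letters move forward 2 places in the alphabet: N, P, R, T, V → X.
For the second component, +10 each step: 60, 70, 80, 90, 100 → 110.
Third component: 16, 25, 36, 49, 64 → 81 (perfect squares: 4², 5², 6², …).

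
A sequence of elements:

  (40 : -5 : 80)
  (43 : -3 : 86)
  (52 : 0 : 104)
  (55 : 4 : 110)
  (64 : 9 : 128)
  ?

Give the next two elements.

(67 : 15 : 134), (76 : 22 : 152)

First slot: alternating steps +3, +9, +3, +9, …; 40, 43, 52, 55, 64 → 67 → 76.
Second slot: differences are 2, 3, 4, … (increasing by 1 each time), so -5, -3, 0, 4, 9 → 15 → 22.
For the third slot, always 2 × the first slot: 80, 86, 104, 110, 128 → 134 → 152.
Putting the parts together: (67 : 15 : 134) and then (76 : 22 : 152).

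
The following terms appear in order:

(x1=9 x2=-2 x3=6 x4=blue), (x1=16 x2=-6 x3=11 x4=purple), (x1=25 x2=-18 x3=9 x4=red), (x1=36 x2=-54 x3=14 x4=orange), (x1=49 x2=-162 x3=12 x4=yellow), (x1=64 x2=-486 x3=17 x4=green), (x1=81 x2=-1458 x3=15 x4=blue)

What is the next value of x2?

-4374

For the x2, ×3 each step: -2, -6, -18, -54, -162, -486, -1458 → -4374.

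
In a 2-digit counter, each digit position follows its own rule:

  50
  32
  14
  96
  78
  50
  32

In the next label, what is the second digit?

Second digit: +2 each step, mod 10; 0, 2, 4, 6, 8, 0, 2 → 4.

4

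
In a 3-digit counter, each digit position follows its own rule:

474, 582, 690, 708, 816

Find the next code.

924

First digit: +1 each step, mod 10; 4, 5, 6, 7, 8 → 9.
Second digit: +1 each step, mod 10; 7, 8, 9, 0, 1 → 2.
Third digit: 4, 2, 0, 8, 6 → 4 (−2 each step, mod 10).
Combining the parts gives 924.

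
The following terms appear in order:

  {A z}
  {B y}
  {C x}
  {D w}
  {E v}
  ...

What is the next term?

{F u}

First letter: letters move forward 1 place in the alphabet, so A, B, C, D, E → F.
Second letter — letters move back 1 place in the alphabet: z, y, x, w, v → u.
So the next term is {F u}.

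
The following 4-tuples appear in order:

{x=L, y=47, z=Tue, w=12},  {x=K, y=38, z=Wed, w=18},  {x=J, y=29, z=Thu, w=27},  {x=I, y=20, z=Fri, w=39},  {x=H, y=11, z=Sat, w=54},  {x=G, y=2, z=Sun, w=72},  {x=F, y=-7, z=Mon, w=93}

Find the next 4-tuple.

X: L, K, J, I, H, G, F → E (letters move back 1 place in the alphabet).
Y — −9 each step: 47, 38, 29, 20, 11, 2, -7 → -16.
Z — runs through the weekdays Mon→Sun: Tue, Wed, Thu, Fri, Sat, Sun, Mon → Tue.
W — differences are 6, 9, 12, … (increasing by 3 each time): 12, 18, 27, 39, 54, 72, 93 → 117.
Combining the parts gives {x=E, y=-16, z=Tue, w=117}.

{x=E, y=-16, z=Tue, w=117}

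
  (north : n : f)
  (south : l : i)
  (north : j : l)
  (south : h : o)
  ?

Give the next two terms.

(north : f : r), (south : d : u)

Direction — alternates north ↔ south: north, south, north, south → north → south.
First letter: letters move back 2 places in the alphabet, so n, l, j, h → f → d.
For the second letter, letters move forward 3 places in the alphabet: f, i, l, o → r → u.
Putting the parts together: (north : f : r) and then (south : d : u).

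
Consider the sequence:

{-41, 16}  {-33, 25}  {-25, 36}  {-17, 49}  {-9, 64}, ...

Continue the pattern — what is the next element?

First component — +8 each step: -41, -33, -25, -17, -9 → -1.
Second component: 16, 25, 36, 49, 64 → 81 (perfect squares: 4², 5², 6², …).
So the next element is {-1, 81}.

{-1, 81}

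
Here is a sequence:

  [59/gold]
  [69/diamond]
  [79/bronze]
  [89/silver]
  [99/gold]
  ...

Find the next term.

[109/diamond]

For the first value, +10 each step: 59, 69, 79, 89, 99 → 109.
Rank: gold, diamond, bronze, silver, gold → diamond (repeats gold → diamond → bronze → silver).
Putting it together: [109/diamond].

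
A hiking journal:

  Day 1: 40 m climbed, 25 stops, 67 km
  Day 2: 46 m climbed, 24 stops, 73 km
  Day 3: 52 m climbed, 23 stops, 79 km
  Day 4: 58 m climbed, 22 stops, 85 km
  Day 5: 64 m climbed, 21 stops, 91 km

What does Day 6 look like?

70 m climbed, 20 stops, 97 km

For the m climbed, +6 each step: 40, 46, 52, 58, 64 → 70.
Stops goes 25, 24, 23, 22, 21 → 20 (−1 each step).
Km goes 67, 73, 79, 85, 91 → 97 (+6 each step).
Putting it together: 70 m climbed, 20 stops, 97 km.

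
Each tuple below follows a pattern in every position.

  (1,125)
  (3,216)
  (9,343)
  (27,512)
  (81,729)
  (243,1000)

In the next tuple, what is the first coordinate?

First coordinate goes 1, 3, 9, 27, 81, 243 → 729 (×3 each step).

729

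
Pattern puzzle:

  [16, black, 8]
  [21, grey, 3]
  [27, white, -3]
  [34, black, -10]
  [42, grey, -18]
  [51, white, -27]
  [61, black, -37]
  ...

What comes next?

[72, grey, -48]

For the first coordinate, differences are 5, 6, 7, … (increasing by 1 each time): 16, 21, 27, 34, 42, 51, 61 → 72.
Shade: repeats black → grey → white; black, grey, white, black, grey, white, black → grey.
Third coordinate goes 8, 3, -3, -10, -18, -27, -37 → -48 (together with the first coordinate always sums to 24).
Combining the parts gives [72, grey, -48].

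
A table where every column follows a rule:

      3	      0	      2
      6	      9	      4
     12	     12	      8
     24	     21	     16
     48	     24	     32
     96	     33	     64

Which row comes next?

192  36  128

First component goes 3, 6, 12, 24, 48, 96 → 192 (×2 each step).
Second component: alternating steps +9, +3, +9, +3, …; 0, 9, 12, 21, 24, 33 → 36.
Third component goes 2, 4, 8, 16, 32, 64 → 128 (×2 each step).
Combining the parts gives 192  36  128.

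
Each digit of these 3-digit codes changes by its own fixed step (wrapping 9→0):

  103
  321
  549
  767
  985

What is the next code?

First digit: +2 each step, mod 10; 1, 3, 5, 7, 9 → 1.
For the second digit, +2 each step, mod 10: 0, 2, 4, 6, 8 → 0.
Third digit: −2 each step, mod 10, so 3, 1, 9, 7, 5 → 3.
So the next code is 103.

103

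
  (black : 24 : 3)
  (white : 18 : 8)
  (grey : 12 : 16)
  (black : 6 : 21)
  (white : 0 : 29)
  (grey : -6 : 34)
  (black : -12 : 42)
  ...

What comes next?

(white : -18 : 47)

Shade goes black, white, grey, black, white, grey, black → white (repeats black → white → grey).
Second part — −6 each step: 24, 18, 12, 6, 0, -6, -12 → -18.
Third part: alternating steps +5, +8, +5, +8, …, so 3, 8, 16, 21, 29, 34, 42 → 47.
Putting it together: (white : -18 : 47).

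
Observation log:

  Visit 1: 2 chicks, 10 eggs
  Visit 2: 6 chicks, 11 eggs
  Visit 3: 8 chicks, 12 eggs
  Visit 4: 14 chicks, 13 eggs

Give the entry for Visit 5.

22 chicks, 14 eggs

Chicks — each term is the sum of the two before it: 2, 6, 8, 14 → 22.
Eggs: +1 each step; 10, 11, 12, 13 → 14.
Putting it together: 22 chicks, 14 eggs.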